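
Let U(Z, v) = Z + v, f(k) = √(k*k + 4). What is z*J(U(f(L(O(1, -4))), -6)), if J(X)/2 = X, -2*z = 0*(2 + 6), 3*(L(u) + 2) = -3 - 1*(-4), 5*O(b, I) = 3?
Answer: 0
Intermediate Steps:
O(b, I) = ⅗ (O(b, I) = (⅕)*3 = ⅗)
L(u) = -5/3 (L(u) = -2 + (-3 - 1*(-4))/3 = -2 + (-3 + 4)/3 = -2 + (⅓)*1 = -2 + ⅓ = -5/3)
f(k) = √(4 + k²) (f(k) = √(k² + 4) = √(4 + k²))
z = 0 (z = -0*(2 + 6) = -0*8 = -½*0 = 0)
J(X) = 2*X
z*J(U(f(L(O(1, -4))), -6)) = 0*(2*(√(4 + (-5/3)²) - 6)) = 0*(2*(√(4 + 25/9) - 6)) = 0*(2*(√(61/9) - 6)) = 0*(2*(√61/3 - 6)) = 0*(2*(-6 + √61/3)) = 0*(-12 + 2*√61/3) = 0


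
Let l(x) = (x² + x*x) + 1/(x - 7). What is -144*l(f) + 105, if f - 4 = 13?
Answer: -415707/5 ≈ -83141.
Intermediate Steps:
f = 17 (f = 4 + 13 = 17)
l(x) = 1/(-7 + x) + 2*x² (l(x) = (x² + x²) + 1/(-7 + x) = 2*x² + 1/(-7 + x) = 1/(-7 + x) + 2*x²)
-144*l(f) + 105 = -144*(1 - 14*17² + 2*17³)/(-7 + 17) + 105 = -144*(1 - 14*289 + 2*4913)/10 + 105 = -72*(1 - 4046 + 9826)/5 + 105 = -72*5781/5 + 105 = -144*5781/10 + 105 = -416232/5 + 105 = -415707/5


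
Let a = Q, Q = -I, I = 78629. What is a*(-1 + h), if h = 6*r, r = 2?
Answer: -864919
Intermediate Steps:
h = 12 (h = 6*2 = 12)
Q = -78629 (Q = -1*78629 = -78629)
a = -78629
a*(-1 + h) = -78629*(-1 + 12) = -78629*11 = -864919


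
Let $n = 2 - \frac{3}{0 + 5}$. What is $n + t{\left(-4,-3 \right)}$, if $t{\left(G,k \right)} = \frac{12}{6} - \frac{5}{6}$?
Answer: $\frac{77}{30} \approx 2.5667$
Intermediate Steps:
$n = \frac{7}{5}$ ($n = 2 - \frac{3}{5} = \frac{7}{5} \approx 1.4$)
$t{\left(G,k \right)} = \frac{7}{6}$ ($t{\left(G,k \right)} = 12 \cdot \frac{1}{6} - \frac{5}{6} = 2 - \frac{5}{6} = \frac{7}{6}$)
$n + t{\left(-4,-3 \right)} = \frac{7}{5} + \frac{7}{6} = \frac{77}{30}$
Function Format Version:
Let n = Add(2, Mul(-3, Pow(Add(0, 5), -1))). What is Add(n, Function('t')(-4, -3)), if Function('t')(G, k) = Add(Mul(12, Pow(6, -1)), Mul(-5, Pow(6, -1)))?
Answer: Rational(77, 30) ≈ 2.5667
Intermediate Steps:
n = Rational(7, 5) (n = Add(2, Mul(-3, Pow(5, -1))) = Add(2, Mul(-3, Rational(1, 5))) = Add(2, Rational(-3, 5)) = Rational(7, 5) ≈ 1.4000)
Function('t')(G, k) = Rational(7, 6) (Function('t')(G, k) = Add(Mul(12, Rational(1, 6)), Mul(-5, Rational(1, 6))) = Add(2, Rational(-5, 6)) = Rational(7, 6))
Add(n, Function('t')(-4, -3)) = Add(Rational(7, 5), Rational(7, 6)) = Rational(77, 30)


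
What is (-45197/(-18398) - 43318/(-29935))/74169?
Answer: 2149936759/40848141377970 ≈ 5.2632e-5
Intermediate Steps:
(-45197/(-18398) - 43318/(-29935))/74169 = (-45197*(-1/18398) - 43318*(-1/29935))*(1/74169) = (45197/18398 + 43318/29935)*(1/74169) = (2149936759/550744130)*(1/74169) = 2149936759/40848141377970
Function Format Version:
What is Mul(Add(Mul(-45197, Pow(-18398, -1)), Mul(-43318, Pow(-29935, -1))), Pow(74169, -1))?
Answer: Rational(2149936759, 40848141377970) ≈ 5.2632e-5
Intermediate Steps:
Mul(Add(Mul(-45197, Pow(-18398, -1)), Mul(-43318, Pow(-29935, -1))), Pow(74169, -1)) = Mul(Add(Mul(-45197, Rational(-1, 18398)), Mul(-43318, Rational(-1, 29935))), Rational(1, 74169)) = Mul(Add(Rational(45197, 18398), Rational(43318, 29935)), Rational(1, 74169)) = Mul(Rational(2149936759, 550744130), Rational(1, 74169)) = Rational(2149936759, 40848141377970)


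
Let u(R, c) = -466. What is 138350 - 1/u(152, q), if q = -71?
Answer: 64471101/466 ≈ 1.3835e+5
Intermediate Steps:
138350 - 1/u(152, q) = 138350 - 1/(-466) = 138350 - 1*(-1/466) = 138350 + 1/466 = 64471101/466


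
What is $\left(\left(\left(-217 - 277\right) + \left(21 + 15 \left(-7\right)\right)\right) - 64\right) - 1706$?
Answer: $-2348$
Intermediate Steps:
$\left(\left(\left(-217 - 277\right) + \left(21 + 15 \left(-7\right)\right)\right) - 64\right) - 1706 = \left(\left(\left(-217 - 277\right) + \left(21 - 105\right)\right) - 64\right) - 1706 = \left(\left(-494 - 84\right) - 64\right) - 1706 = \left(-578 - 64\right) - 1706 = -642 - 1706 = -2348$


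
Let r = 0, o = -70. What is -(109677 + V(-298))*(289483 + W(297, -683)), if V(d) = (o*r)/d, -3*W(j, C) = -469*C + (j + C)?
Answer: -20052903972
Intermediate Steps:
W(j, C) = 156*C - j/3 (W(j, C) = -(-469*C + (j + C))/3 = -(-469*C + (C + j))/3 = -(j - 468*C)/3 = 156*C - j/3)
V(d) = 0 (V(d) = (-70*0)/d = 0/d = 0)
-(109677 + V(-298))*(289483 + W(297, -683)) = -(109677 + 0)*(289483 + (156*(-683) - 1/3*297)) = -109677*(289483 + (-106548 - 99)) = -109677*(289483 - 106647) = -109677*182836 = -1*20052903972 = -20052903972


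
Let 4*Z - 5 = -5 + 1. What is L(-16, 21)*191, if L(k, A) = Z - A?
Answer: -15853/4 ≈ -3963.3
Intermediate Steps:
Z = ¼ (Z = 5/4 + (-5 + 1)/4 = 5/4 + (¼)*(-4) = 5/4 - 1 = ¼ ≈ 0.25000)
L(k, A) = ¼ - A
L(-16, 21)*191 = (¼ - 1*21)*191 = (¼ - 21)*191 = -83/4*191 = -15853/4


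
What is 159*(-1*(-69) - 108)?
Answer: -6201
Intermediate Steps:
159*(-1*(-69) - 108) = 159*(69 - 108) = 159*(-39) = -6201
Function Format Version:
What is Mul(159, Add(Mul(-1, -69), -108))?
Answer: -6201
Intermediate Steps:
Mul(159, Add(Mul(-1, -69), -108)) = Mul(159, Add(69, -108)) = Mul(159, -39) = -6201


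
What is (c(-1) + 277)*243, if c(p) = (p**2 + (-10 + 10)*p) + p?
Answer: 67311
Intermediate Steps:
c(p) = p + p**2 (c(p) = (p**2 + 0*p) + p = (p**2 + 0) + p = p**2 + p = p + p**2)
(c(-1) + 277)*243 = (-(1 - 1) + 277)*243 = (-1*0 + 277)*243 = (0 + 277)*243 = 277*243 = 67311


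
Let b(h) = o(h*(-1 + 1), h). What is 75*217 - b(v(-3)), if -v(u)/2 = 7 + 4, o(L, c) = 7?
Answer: 16268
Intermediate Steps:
v(u) = -22 (v(u) = -2*(7 + 4) = -2*11 = -22)
b(h) = 7
75*217 - b(v(-3)) = 75*217 - 1*7 = 16275 - 7 = 16268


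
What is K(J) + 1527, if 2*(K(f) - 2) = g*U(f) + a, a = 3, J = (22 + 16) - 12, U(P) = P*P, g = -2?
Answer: 1709/2 ≈ 854.50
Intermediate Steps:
U(P) = P²
J = 26 (J = 38 - 12 = 26)
K(f) = 7/2 - f² (K(f) = 2 + (-2*f² + 3)/2 = 2 + (3 - 2*f²)/2 = 2 + (3/2 - f²) = 7/2 - f²)
K(J) + 1527 = (7/2 - 1*26²) + 1527 = (7/2 - 1*676) + 1527 = (7/2 - 676) + 1527 = -1345/2 + 1527 = 1709/2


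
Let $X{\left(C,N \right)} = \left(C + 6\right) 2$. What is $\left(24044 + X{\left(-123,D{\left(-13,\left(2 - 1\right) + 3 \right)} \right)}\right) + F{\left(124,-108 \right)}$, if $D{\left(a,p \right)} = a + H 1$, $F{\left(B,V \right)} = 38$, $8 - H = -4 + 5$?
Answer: $23848$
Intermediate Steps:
$H = 7$ ($H = 8 - \left(-4 + 5\right) = 8 - 1 = 7$)
$D{\left(a,p \right)} = 7 + a$ ($D{\left(a,p \right)} = a + 7 \cdot 1 = a + 7 = 7 + a$)
$X{\left(C,N \right)} = 12 + 2 C$ ($X{\left(C,N \right)} = \left(6 + C\right) 2 = 12 + 2 C$)
$\left(24044 + X{\left(-123,D{\left(-13,\left(2 - 1\right) + 3 \right)} \right)}\right) + F{\left(124,-108 \right)} = \left(24044 + \left(12 + 2 \left(-123\right)\right)\right) + 38 = \left(24044 + \left(12 - 246\right)\right) + 38 = \left(24044 - 234\right) + 38 = 23810 + 38 = 23848$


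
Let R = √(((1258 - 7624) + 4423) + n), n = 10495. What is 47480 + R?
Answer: 47480 + 2*√2138 ≈ 47573.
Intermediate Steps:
R = 2*√2138 (R = √(((1258 - 7624) + 4423) + 10495) = √((-6366 + 4423) + 10495) = √(-1943 + 10495) = √8552 = 2*√2138 ≈ 92.477)
47480 + R = 47480 + 2*√2138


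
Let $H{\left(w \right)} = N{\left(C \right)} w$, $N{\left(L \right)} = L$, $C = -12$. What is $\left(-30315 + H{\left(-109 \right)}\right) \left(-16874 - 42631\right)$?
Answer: $1726061535$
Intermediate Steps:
$H{\left(w \right)} = - 12 w$
$\left(-30315 + H{\left(-109 \right)}\right) \left(-16874 - 42631\right) = \left(-30315 - -1308\right) \left(-16874 - 42631\right) = \left(-30315 + 1308\right) \left(-59505\right) = \left(-29007\right) \left(-59505\right) = 1726061535$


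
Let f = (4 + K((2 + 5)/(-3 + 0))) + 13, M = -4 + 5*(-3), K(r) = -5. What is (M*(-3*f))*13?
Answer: 8892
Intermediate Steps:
M = -19 (M = -4 - 15 = -19)
f = 12 (f = (4 - 5) + 13 = -1 + 13 = 12)
(M*(-3*f))*13 = -(-57)*12*13 = -19*(-36)*13 = 684*13 = 8892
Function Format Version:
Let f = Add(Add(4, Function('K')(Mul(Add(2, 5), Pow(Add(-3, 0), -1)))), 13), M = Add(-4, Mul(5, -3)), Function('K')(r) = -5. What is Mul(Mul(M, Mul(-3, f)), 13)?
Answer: 8892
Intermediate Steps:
M = -19 (M = Add(-4, -15) = -19)
f = 12 (f = Add(Add(4, -5), 13) = Add(-1, 13) = 12)
Mul(Mul(M, Mul(-3, f)), 13) = Mul(Mul(-19, Mul(-3, 12)), 13) = Mul(Mul(-19, -36), 13) = Mul(684, 13) = 8892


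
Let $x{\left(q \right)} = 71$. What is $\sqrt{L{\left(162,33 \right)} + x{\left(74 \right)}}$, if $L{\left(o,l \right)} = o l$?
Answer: $\sqrt{5417} \approx 73.6$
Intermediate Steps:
$L{\left(o,l \right)} = l o$
$\sqrt{L{\left(162,33 \right)} + x{\left(74 \right)}} = \sqrt{33 \cdot 162 + 71} = \sqrt{5346 + 71} = \sqrt{5417}$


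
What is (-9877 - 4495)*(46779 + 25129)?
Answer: -1033461776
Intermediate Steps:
(-9877 - 4495)*(46779 + 25129) = -14372*71908 = -1033461776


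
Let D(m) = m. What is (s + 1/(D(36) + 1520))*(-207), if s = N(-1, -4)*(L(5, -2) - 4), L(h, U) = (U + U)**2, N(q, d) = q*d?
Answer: -15460623/1556 ≈ -9936.1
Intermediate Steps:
N(q, d) = d*q
L(h, U) = 4*U**2 (L(h, U) = (2*U)**2 = 4*U**2)
s = 48 (s = (-4*(-1))*(4*(-2)**2 - 4) = 4*(4*4 - 4) = 4*(16 - 4) = 4*12 = 48)
(s + 1/(D(36) + 1520))*(-207) = (48 + 1/(36 + 1520))*(-207) = (48 + 1/1556)*(-207) = (74689/1556)*(-207) = -15460623/1556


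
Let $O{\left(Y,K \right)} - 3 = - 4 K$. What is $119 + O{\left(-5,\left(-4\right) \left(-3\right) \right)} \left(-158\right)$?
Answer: $7229$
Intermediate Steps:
$O{\left(Y,K \right)} = 3 - 4 K$
$119 + O{\left(-5,\left(-4\right) \left(-3\right) \right)} \left(-158\right) = 119 + \left(3 - 4 \left(\left(-4\right) \left(-3\right)\right)\right) \left(-158\right) = 119 + \left(3 - 48\right) \left(-158\right) = 119 - -7110 = 119 + 7110 = 7229$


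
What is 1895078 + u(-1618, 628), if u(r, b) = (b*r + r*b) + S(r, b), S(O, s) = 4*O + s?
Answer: -142974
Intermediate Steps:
S(O, s) = s + 4*O
u(r, b) = b + 4*r + 2*b*r (u(r, b) = (b*r + r*b) + (b + 4*r) = (b*r + b*r) + (b + 4*r) = 2*b*r + (b + 4*r) = b + 4*r + 2*b*r)
1895078 + u(-1618, 628) = 1895078 + (628 + 4*(-1618) + 2*628*(-1618)) = 1895078 + (628 - 6472 - 2032208) = 1895078 - 2038052 = -142974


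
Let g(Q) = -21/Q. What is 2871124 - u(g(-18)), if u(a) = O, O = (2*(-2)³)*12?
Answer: 2871316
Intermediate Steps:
O = -192 (O = (2*(-8))*12 = -16*12 = -192)
u(a) = -192
2871124 - u(g(-18)) = 2871124 - 1*(-192) = 2871124 + 192 = 2871316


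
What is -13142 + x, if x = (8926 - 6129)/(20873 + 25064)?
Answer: -603701257/45937 ≈ -13142.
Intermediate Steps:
x = 2797/45937 ≈ 0.060888
-13142 + x = -13142 + 2797/45937 = -603701257/45937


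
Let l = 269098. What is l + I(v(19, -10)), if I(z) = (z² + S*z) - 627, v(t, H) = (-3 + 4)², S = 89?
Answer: 268561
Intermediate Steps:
v(t, H) = 1 (v(t, H) = 1² = 1)
I(z) = -627 + z² + 89*z (I(z) = (z² + 89*z) - 627 = -627 + z² + 89*z)
l + I(v(19, -10)) = 269098 + (-627 + 1² + 89*1) = 269098 + (-627 + 1 + 89) = 269098 - 537 = 268561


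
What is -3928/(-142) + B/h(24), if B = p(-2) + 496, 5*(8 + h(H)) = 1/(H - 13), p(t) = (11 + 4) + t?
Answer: -1125449/31169 ≈ -36.108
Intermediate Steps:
p(t) = 15 + t
h(H) = -8 + 1/(5*(-13 + H)) (h(H) = -8 + 1/(5*(H - 13)) = -8 + 1/(5*(-13 + H)))
B = 509 (B = (15 - 2) + 496 = 13 + 496 = 509)
-3928/(-142) + B/h(24) = -3928/(-142) + 509/(((521 - 40*24)/(5*(-13 + 24)))) = -3928*(-1/142) + 509/(((1/5)*(521 - 960)/11)) = 1964/71 + 509/(((1/5)*(1/11)*(-439))) = 1964/71 + 509/(-439/55) = 1964/71 + 509*(-55/439) = 1964/71 - 27995/439 = -1125449/31169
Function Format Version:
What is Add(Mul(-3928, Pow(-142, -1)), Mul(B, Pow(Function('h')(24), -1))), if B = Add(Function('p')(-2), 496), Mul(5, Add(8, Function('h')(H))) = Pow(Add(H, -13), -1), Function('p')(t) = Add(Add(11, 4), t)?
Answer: Rational(-1125449, 31169) ≈ -36.108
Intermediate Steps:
Function('p')(t) = Add(15, t)
Function('h')(H) = Add(-8, Mul(Rational(1, 5), Pow(Add(-13, H), -1))) (Function('h')(H) = Add(-8, Mul(Rational(1, 5), Pow(Add(H, -13), -1))) = Add(-8, Mul(Rational(1, 5), Pow(Add(-13, H), -1))))
B = 509 (B = Add(Add(15, -2), 496) = Add(13, 496) = 509)
Add(Mul(-3928, Pow(-142, -1)), Mul(B, Pow(Function('h')(24), -1))) = Add(Mul(-3928, Pow(-142, -1)), Mul(509, Pow(Mul(Rational(1, 5), Pow(Add(-13, 24), -1), Add(521, Mul(-40, 24))), -1))) = Add(Mul(-3928, Rational(-1, 142)), Mul(509, Pow(Mul(Rational(1, 5), Pow(11, -1), Add(521, -960)), -1))) = Add(Rational(1964, 71), Mul(509, Pow(Mul(Rational(1, 5), Rational(1, 11), -439), -1))) = Add(Rational(1964, 71), Mul(509, Pow(Rational(-439, 55), -1))) = Add(Rational(1964, 71), Mul(509, Rational(-55, 439))) = Add(Rational(1964, 71), Rational(-27995, 439)) = Rational(-1125449, 31169)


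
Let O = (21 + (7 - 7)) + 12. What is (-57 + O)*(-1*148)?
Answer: 3552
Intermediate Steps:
O = 33 (O = (21 + 0) + 12 = 21 + 12 = 33)
(-57 + O)*(-1*148) = (-57 + 33)*(-1*148) = -24*(-148) = 3552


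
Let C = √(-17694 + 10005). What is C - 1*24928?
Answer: -24928 + I*√7689 ≈ -24928.0 + 87.687*I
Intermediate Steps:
C = I*√7689 (C = √(-7689) = I*√7689 ≈ 87.687*I)
C - 1*24928 = I*√7689 - 1*24928 = I*√7689 - 24928 = -24928 + I*√7689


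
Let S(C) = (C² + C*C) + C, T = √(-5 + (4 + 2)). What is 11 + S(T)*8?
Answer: 35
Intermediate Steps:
T = 1 (T = √(-5 + 6) = √1 = 1)
S(C) = C + 2*C² (S(C) = (C² + C²) + C = 2*C² + C = C + 2*C²)
11 + S(T)*8 = 11 + (1*(1 + 2*1))*8 = 11 + (1*(1 + 2))*8 = 11 + (1*3)*8 = 11 + 3*8 = 11 + 24 = 35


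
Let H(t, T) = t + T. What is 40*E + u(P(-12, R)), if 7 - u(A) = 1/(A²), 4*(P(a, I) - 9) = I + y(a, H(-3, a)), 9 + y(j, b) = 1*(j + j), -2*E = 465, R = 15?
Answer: -752737/81 ≈ -9293.0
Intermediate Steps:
E = -465/2 (E = -½*465 = -465/2 ≈ -232.50)
H(t, T) = T + t
y(j, b) = -9 + 2*j (y(j, b) = -9 + 1*(j + j) = -9 + 1*(2*j) = -9 + 2*j)
P(a, I) = 27/4 + a/2 + I/4 (P(a, I) = 9 + (I + (-9 + 2*a))/4 = 9 + (-9 + I + 2*a)/4 = 9 + (-9/4 + a/2 + I/4) = 27/4 + a/2 + I/4)
u(A) = 7 - 1/A² (u(A) = 7 - 1/(A²) = 7 - 1/A²)
40*E + u(P(-12, R)) = 40*(-465/2) + (7 - 1/(27/4 + (½)*(-12) + (¼)*15)²) = -9300 + (7 - 1/(27/4 - 6 + 15/4)²) = -9300 + (7 - 1/(9/2)²) = -9300 + (7 - 1*4/81) = -9300 + (7 - 4/81) = -9300 + 563/81 = -752737/81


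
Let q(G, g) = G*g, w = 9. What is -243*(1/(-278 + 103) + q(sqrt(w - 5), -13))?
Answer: 1105893/175 ≈ 6319.4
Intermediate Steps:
-243*(1/(-278 + 103) + q(sqrt(w - 5), -13)) = -243*(1/(-278 + 103) + sqrt(9 - 5)*(-13)) = -243*(1/(-175) + sqrt(4)*(-13)) = -243*(-1/175 + 2*(-13)) = -243*(-1/175 - 26) = -243*(-4551/175) = 1105893/175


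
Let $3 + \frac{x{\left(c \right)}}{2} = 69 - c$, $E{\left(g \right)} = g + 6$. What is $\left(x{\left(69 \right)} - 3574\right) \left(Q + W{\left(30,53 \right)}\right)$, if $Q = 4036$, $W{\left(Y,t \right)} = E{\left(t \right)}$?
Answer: $-14660100$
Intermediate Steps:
$E{\left(g \right)} = 6 + g$
$W{\left(Y,t \right)} = 6 + t$
$x{\left(c \right)} = 132 - 2 c$ ($x{\left(c \right)} = -6 + 2 \left(69 - c\right) = -6 - \left(-138 + 2 c\right) = 132 - 2 c$)
$\left(x{\left(69 \right)} - 3574\right) \left(Q + W{\left(30,53 \right)}\right) = \left(\left(132 - 138\right) - 3574\right) \left(4036 + \left(6 + 53\right)\right) = \left(\left(132 - 138\right) - 3574\right) \left(4036 + 59\right) = \left(-6 - 3574\right) 4095 = \left(-3580\right) 4095 = -14660100$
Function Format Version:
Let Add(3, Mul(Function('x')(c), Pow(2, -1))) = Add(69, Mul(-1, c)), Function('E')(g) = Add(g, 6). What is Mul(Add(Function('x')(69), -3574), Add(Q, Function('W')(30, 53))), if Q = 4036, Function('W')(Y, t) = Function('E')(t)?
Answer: -14660100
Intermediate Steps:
Function('E')(g) = Add(6, g)
Function('W')(Y, t) = Add(6, t)
Function('x')(c) = Add(132, Mul(-2, c)) (Function('x')(c) = Add(-6, Mul(2, Add(69, Mul(-1, c)))) = Add(-6, Add(138, Mul(-2, c))) = Add(132, Mul(-2, c)))
Mul(Add(Function('x')(69), -3574), Add(Q, Function('W')(30, 53))) = Mul(Add(Add(132, Mul(-2, 69)), -3574), Add(4036, Add(6, 53))) = Mul(Add(Add(132, -138), -3574), Add(4036, 59)) = Mul(Add(-6, -3574), 4095) = Mul(-3580, 4095) = -14660100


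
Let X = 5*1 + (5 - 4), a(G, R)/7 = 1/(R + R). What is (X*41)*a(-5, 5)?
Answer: 861/5 ≈ 172.20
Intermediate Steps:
a(G, R) = 7/(2*R) (a(G, R) = 7/(R + R) = 7/((2*R)) = 7*(1/(2*R)) = 7/(2*R))
X = 6 (X = 5 + 1 = 6)
(X*41)*a(-5, 5) = (6*41)*((7/2)/5) = 246*((7/2)*(⅕)) = 246*(7/10) = 861/5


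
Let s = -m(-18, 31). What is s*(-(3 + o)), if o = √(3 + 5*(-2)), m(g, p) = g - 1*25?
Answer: -129 - 43*I*√7 ≈ -129.0 - 113.77*I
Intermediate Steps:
m(g, p) = -25 + g (m(g, p) = g - 25 = -25 + g)
o = I*√7 (o = √(3 - 10) = √(-7) = I*√7 ≈ 2.6458*I)
s = 43 (s = -(-25 - 18) = -1*(-43) = 43)
s*(-(3 + o)) = 43*(-(3 + I*√7)) = 43*(-3 - I*√7) = -129 - 43*I*√7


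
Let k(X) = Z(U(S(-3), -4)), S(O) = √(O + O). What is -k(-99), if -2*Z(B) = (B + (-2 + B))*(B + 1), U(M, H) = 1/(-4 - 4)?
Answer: -63/64 ≈ -0.98438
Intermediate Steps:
S(O) = √2*√O (S(O) = √(2*O) = √2*√O)
U(M, H) = -⅛ (U(M, H) = 1/(-8) = -⅛)
Z(B) = -(1 + B)*(-2 + 2*B)/2 (Z(B) = -(B + (-2 + B))*(B + 1)/2 = -(-2 + 2*B)*(1 + B)/2 = -(1 + B)*(-2 + 2*B)/2)
k(X) = 63/64 (k(X) = 1 - (-⅛)² = 1 - 1*1/64 = 1 - 1/64 = 63/64)
-k(-99) = -1*63/64 = -63/64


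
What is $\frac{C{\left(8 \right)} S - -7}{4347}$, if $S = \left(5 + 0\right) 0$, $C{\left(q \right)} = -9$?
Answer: $\frac{1}{621} \approx 0.0016103$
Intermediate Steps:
$S = 0$ ($S = 5 \cdot 0 = 0$)
$\frac{C{\left(8 \right)} S - -7}{4347} = \frac{\left(-9\right) 0 - -7}{4347} = \left(0 + \left(-59 + 66\right)\right) \frac{1}{4347} = \left(0 + 7\right) \frac{1}{4347} = 7 \cdot \frac{1}{4347} = \frac{1}{621}$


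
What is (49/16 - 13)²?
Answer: 25281/256 ≈ 98.754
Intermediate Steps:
(49/16 - 13)² = (-159/16)² = 25281/256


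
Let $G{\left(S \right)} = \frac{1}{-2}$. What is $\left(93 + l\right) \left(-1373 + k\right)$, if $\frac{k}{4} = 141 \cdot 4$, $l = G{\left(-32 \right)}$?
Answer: $\frac{163355}{2} \approx 81678.0$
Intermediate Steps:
$G{\left(S \right)} = - \frac{1}{2}$
$l = - \frac{1}{2} \approx -0.5$
$k = 2256$ ($k = 4 \cdot 141 \cdot 4 = 4 \cdot 564 = 2256$)
$\left(93 + l\right) \left(-1373 + k\right) = \left(93 - \frac{1}{2}\right) \left(-1373 + 2256\right) = \frac{185}{2} \cdot 883 = \frac{163355}{2}$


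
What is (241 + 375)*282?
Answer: 173712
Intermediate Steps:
(241 + 375)*282 = 616*282 = 173712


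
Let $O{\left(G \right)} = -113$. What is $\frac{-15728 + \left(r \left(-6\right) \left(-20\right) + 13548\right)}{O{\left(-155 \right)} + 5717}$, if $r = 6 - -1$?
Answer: $- \frac{335}{1401} \approx -0.23911$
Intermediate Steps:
$r = 7$ ($r = 6 + 1 = 7$)
$\frac{-15728 + \left(r \left(-6\right) \left(-20\right) + 13548\right)}{O{\left(-155 \right)} + 5717} = \frac{-15728 + \left(7 \left(-6\right) \left(-20\right) + 13548\right)}{-113 + 5717} = \frac{-15728 + \left(\left(-42\right) \left(-20\right) + 13548\right)}{5604} = \left(-15728 + \left(840 + 13548\right)\right) \frac{1}{5604} = \left(-15728 + 14388\right) \frac{1}{5604} = \left(-1340\right) \frac{1}{5604} = - \frac{335}{1401}$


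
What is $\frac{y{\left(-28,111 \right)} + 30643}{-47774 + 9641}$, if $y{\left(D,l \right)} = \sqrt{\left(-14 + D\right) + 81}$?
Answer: $- \frac{30643}{38133} - \frac{\sqrt{39}}{38133} \approx -0.80375$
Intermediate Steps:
$y{\left(D,l \right)} = \sqrt{67 + D}$
$\frac{y{\left(-28,111 \right)} + 30643}{-47774 + 9641} = \frac{\sqrt{67 - 28} + 30643}{-47774 + 9641} = \frac{\sqrt{39} + 30643}{-38133} = \left(30643 + \sqrt{39}\right) \left(- \frac{1}{38133}\right) = - \frac{30643}{38133} - \frac{\sqrt{39}}{38133}$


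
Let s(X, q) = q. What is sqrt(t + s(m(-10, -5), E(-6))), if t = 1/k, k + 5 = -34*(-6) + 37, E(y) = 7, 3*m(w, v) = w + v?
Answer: sqrt(97527)/118 ≈ 2.6466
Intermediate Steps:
m(w, v) = v/3 + w/3 (m(w, v) = (w + v)/3 = (v + w)/3 = v/3 + w/3)
k = 236 (k = -5 + (-34*(-6) + 37) = -5 + (204 + 37) = -5 + 241 = 236)
t = 1/236 ≈ 0.0042373
sqrt(t + s(m(-10, -5), E(-6))) = sqrt(1/236 + 7) = sqrt(1653/236) = sqrt(97527)/118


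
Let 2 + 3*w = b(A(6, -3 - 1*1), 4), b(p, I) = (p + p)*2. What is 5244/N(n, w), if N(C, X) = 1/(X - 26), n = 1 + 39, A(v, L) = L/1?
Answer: -167808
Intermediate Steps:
A(v, L) = L (A(v, L) = L*1 = L)
n = 40
b(p, I) = 4*p (b(p, I) = (2*p)*2 = 4*p)
w = -6 (w = -⅔ + (4*(-3 - 1*1))/3 = -⅔ + (4*(-3 - 1))/3 = -⅔ + (4*(-4))/3 = -⅔ + (⅓)*(-16) = -⅔ - 16/3 = -6)
N(C, X) = 1/(-26 + X)
5244/N(n, w) = 5244/(1/(-26 - 6)) = 5244/(1/(-32)) = 5244/(-1/32) = 5244*(-32) = -167808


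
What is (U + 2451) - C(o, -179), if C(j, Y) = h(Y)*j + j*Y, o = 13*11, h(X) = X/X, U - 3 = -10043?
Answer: 17865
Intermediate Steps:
U = -10040 (U = 3 - 10043 = -10040)
h(X) = 1
o = 143
C(j, Y) = j + Y*j (C(j, Y) = 1*j + j*Y = j + Y*j)
(U + 2451) - C(o, -179) = (-10040 + 2451) - 143*(1 - 179) = -7589 - 143*(-178) = -7589 - 1*(-25454) = -7589 + 25454 = 17865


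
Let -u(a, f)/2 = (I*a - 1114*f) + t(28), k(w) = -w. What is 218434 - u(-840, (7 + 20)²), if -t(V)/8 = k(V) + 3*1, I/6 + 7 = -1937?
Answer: 18190142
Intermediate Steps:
I = -11664 (I = -42 + 6*(-1937) = -42 - 11622 = -11664)
t(V) = -24 + 8*V (t(V) = -8*(-V + 3*1) = -8*(-V + 3) = -8*(3 - V) = -24 + 8*V)
u(a, f) = -400 + 2228*f + 23328*a (u(a, f) = -2*((-11664*a - 1114*f) + (-24 + 8*28)) = -2*((-11664*a - 1114*f) + (-24 + 224)) = -2*((-11664*a - 1114*f) + 200) = -2*(200 - 11664*a - 1114*f) = -400 + 2228*f + 23328*a)
218434 - u(-840, (7 + 20)²) = 218434 - (-400 + 2228*(7 + 20)² + 23328*(-840)) = 218434 - (-400 + 2228*27² - 19595520) = 218434 - (-400 + 2228*729 - 19595520) = 218434 - (-400 + 1624212 - 19595520) = 218434 - 1*(-17971708) = 218434 + 17971708 = 18190142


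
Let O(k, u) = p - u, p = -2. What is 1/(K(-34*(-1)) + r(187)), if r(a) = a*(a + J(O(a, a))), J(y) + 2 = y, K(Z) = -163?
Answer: -1/911 ≈ -0.0010977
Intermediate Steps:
O(k, u) = -2 - u
J(y) = -2 + y
r(a) = -4*a (r(a) = a*(a + (-2 + (-2 - a))) = a*(a + (-4 - a)) = a*(-4) = -4*a)
1/(K(-34*(-1)) + r(187)) = 1/(-163 - 4*187) = 1/(-163 - 748) = 1/(-911) = -1/911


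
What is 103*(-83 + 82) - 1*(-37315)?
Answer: 37212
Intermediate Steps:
103*(-83 + 82) - 1*(-37315) = 103*(-1) + 37315 = -103 + 37315 = 37212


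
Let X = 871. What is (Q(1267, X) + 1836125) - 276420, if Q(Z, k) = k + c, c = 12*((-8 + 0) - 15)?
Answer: 1560300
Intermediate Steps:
c = -276 (c = 12*(-8 - 15) = 12*(-23) = -276)
Q(Z, k) = -276 + k (Q(Z, k) = k - 276 = -276 + k)
(Q(1267, X) + 1836125) - 276420 = ((-276 + 871) + 1836125) - 276420 = (595 + 1836125) - 276420 = 1836720 - 276420 = 1560300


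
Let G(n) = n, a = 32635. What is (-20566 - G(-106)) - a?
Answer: -53095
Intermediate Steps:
(-20566 - G(-106)) - a = (-20566 - 1*(-106)) - 1*32635 = (-20566 + 106) - 32635 = -20460 - 32635 = -53095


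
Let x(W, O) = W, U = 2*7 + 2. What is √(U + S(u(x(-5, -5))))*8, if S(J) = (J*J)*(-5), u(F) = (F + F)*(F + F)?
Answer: 64*I*√781 ≈ 1788.6*I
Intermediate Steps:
U = 16 (U = 14 + 2 = 16)
u(F) = 4*F² (u(F) = (2*F)*(2*F) = 4*F²)
S(J) = -5*J² (S(J) = J²*(-5) = -5*J²)
√(U + S(u(x(-5, -5))))*8 = √(16 - 5*(4*(-5)²)²)*8 = √(16 - 5*(4*25)²)*8 = √(16 - 5*100²)*8 = √(16 - 5*10000)*8 = √(16 - 50000)*8 = √(-49984)*8 = (8*I*√781)*8 = 64*I*√781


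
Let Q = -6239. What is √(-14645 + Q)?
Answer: 2*I*√5221 ≈ 144.51*I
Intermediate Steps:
√(-14645 + Q) = √(-14645 - 6239) = √(-20884) = 2*I*√5221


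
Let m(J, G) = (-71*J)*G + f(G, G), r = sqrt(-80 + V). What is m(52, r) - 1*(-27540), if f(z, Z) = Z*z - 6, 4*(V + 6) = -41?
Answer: 109751/4 - 1846*I*sqrt(385) ≈ 27438.0 - 36221.0*I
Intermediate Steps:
V = -65/4 (V = -6 + (1/4)*(-41) = -6 - 41/4 = -65/4 ≈ -16.250)
f(z, Z) = -6 + Z*z
r = I*sqrt(385)/2 (r = sqrt(-80 - 65/4) = sqrt(-385/4) = I*sqrt(385)/2 ≈ 9.8107*I)
m(J, G) = -6 + G**2 - 71*G*J (m(J, G) = (-71*J)*G + (-6 + G*G) = -71*G*J + (-6 + G**2) = -6 + G**2 - 71*G*J)
m(52, r) - 1*(-27540) = (-6 + (I*sqrt(385)/2)**2 - 71*I*sqrt(385)/2*52) - 1*(-27540) = (-6 - 385/4 - 1846*I*sqrt(385)) + 27540 = (-409/4 - 1846*I*sqrt(385)) + 27540 = 109751/4 - 1846*I*sqrt(385)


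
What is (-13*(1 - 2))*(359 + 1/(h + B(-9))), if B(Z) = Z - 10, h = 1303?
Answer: 5992441/1284 ≈ 4667.0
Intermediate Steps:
B(Z) = -10 + Z
(-13*(1 - 2))*(359 + 1/(h + B(-9))) = (-13*(1 - 2))*(359 + 1/(1303 + (-10 - 9))) = (-13*(-1))*(359 + 1/(1303 - 19)) = 13*(359 + 1/1284) = 13*(460957/1284) = 5992441/1284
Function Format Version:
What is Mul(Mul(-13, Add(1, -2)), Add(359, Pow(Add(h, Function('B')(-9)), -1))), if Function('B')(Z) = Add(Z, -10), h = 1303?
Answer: Rational(5992441, 1284) ≈ 4667.0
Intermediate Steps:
Function('B')(Z) = Add(-10, Z)
Mul(Mul(-13, Add(1, -2)), Add(359, Pow(Add(h, Function('B')(-9)), -1))) = Mul(Mul(-13, Add(1, -2)), Add(359, Pow(Add(1303, Add(-10, -9)), -1))) = Mul(Mul(-13, -1), Add(359, Pow(Add(1303, -19), -1))) = Mul(13, Add(359, Pow(1284, -1))) = Mul(13, Add(359, Rational(1, 1284))) = Mul(13, Rational(460957, 1284)) = Rational(5992441, 1284)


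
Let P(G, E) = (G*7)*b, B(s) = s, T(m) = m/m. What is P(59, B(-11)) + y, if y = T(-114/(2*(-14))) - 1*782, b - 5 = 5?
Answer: 3349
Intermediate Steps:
b = 10 (b = 5 + 5 = 10)
T(m) = 1
P(G, E) = 70*G (P(G, E) = (G*7)*10 = (7*G)*10 = 70*G)
y = -781 (y = 1 - 1*782 = 1 - 782 = -781)
P(59, B(-11)) + y = 70*59 - 781 = 4130 - 781 = 3349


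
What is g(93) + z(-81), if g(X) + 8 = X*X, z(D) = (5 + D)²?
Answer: 14417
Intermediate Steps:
g(X) = -8 + X² (g(X) = -8 + X*X = -8 + X²)
g(93) + z(-81) = (-8 + 93²) + (5 - 81)² = (-8 + 8649) + (-76)² = 8641 + 5776 = 14417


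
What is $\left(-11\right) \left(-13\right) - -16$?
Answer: $159$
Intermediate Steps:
$\left(-11\right) \left(-13\right) - -16 = 143 + 16 = 159$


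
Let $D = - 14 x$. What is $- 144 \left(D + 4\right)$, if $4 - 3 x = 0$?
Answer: $2112$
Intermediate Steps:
$x = \frac{4}{3}$ ($x = \frac{4}{3} - 0 = \frac{4}{3} + 0 = \frac{4}{3} \approx 1.3333$)
$D = - \frac{56}{3}$ ($D = \left(-14\right) \frac{4}{3} = - \frac{56}{3} \approx -18.667$)
$- 144 \left(D + 4\right) = - 144 \left(- \frac{56}{3} + 4\right) = \left(-144\right) \left(- \frac{44}{3}\right) = 2112$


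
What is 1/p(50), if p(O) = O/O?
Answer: 1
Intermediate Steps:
p(O) = 1
1/p(50) = 1/1 = 1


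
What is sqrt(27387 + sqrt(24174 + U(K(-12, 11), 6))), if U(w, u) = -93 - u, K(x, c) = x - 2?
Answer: sqrt(27387 + 15*sqrt(107)) ≈ 165.96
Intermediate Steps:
K(x, c) = -2 + x
sqrt(27387 + sqrt(24174 + U(K(-12, 11), 6))) = sqrt(27387 + sqrt(24174 + (-93 - 1*6))) = sqrt(27387 + sqrt(24174 + (-93 - 6))) = sqrt(27387 + sqrt(24174 - 99)) = sqrt(27387 + sqrt(24075)) = sqrt(27387 + 15*sqrt(107))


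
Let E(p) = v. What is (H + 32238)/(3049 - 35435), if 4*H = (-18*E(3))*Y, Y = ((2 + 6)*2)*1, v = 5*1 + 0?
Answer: -15939/16193 ≈ -0.98431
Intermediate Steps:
v = 5 (v = 5 + 0 = 5)
E(p) = 5
Y = 16 (Y = (8*2)*1 = 16*1 = 16)
H = -360 (H = (-18*5*16)/4 = (-90*16)/4 = (¼)*(-1440) = -360)
(H + 32238)/(3049 - 35435) = (-360 + 32238)/(3049 - 35435) = 31878/(-32386) = 31878*(-1/32386) = -15939/16193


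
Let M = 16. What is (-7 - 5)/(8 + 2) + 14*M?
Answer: 1114/5 ≈ 222.80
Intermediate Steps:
(-7 - 5)/(8 + 2) + 14*M = (-7 - 5)/(8 + 2) + 14*16 = -12/10 + 224 = -12*⅒ + 224 = -6/5 + 224 = 1114/5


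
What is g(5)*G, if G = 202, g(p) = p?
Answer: 1010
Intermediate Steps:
g(5)*G = 5*202 = 1010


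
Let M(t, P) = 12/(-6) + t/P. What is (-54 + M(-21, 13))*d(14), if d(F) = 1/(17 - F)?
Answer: -749/39 ≈ -19.205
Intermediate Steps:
M(t, P) = -2 + t/P (M(t, P) = 12*(-1/6) + t/P = -2 + t/P)
(-54 + M(-21, 13))*d(14) = (-54 + (-2 - 21/13))*(-1/(-17 + 14)) = (-54 + (-2 - 21*1/13))*(-1/(-3)) = (-54 + (-2 - 21/13))*(-1*(-1/3)) = (-54 - 47/13)*(1/3) = -749/13*1/3 = -749/39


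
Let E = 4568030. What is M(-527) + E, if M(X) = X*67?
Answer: 4532721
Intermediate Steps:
M(X) = 67*X
M(-527) + E = 67*(-527) + 4568030 = -35309 + 4568030 = 4532721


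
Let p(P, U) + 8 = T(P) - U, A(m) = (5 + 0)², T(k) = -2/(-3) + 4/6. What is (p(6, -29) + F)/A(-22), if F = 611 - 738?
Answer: -314/75 ≈ -4.1867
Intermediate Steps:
T(k) = 4/3 (T(k) = -2*(-⅓) + 4*(⅙) = ⅔ + ⅔ = 4/3)
A(m) = 25 (A(m) = 5² = 25)
F = -127
p(P, U) = -20/3 - U (p(P, U) = -8 + (4/3 - U) = -20/3 - U)
(p(6, -29) + F)/A(-22) = ((-20/3 - 1*(-29)) - 127)/25 = ((-20/3 + 29) - 127)/25 = (67/3 - 127)/25 = (1/25)*(-314/3) = -314/75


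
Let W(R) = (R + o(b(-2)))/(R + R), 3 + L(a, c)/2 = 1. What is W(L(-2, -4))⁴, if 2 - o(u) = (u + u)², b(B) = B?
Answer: 6561/256 ≈ 25.629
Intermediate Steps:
L(a, c) = -4 (L(a, c) = -6 + 2*1 = -6 + 2 = -4)
o(u) = 2 - 4*u² (o(u) = 2 - (u + u)² = 2 - (2*u)² = 2 - 4*u²)
W(R) = (-14 + R)/(2*R) (W(R) = (R + (2 - 4*(-2)²))/(R + R) = (R + (2 - 4*4))/((2*R)) = (R + (2 - 16))*(1/(2*R)) = (R - 14)*(1/(2*R)) = (-14 + R)*(1/(2*R)) = (-14 + R)/(2*R))
W(L(-2, -4))⁴ = ((½)*(-14 - 4)/(-4))⁴ = ((½)*(-¼)*(-18))⁴ = (9/4)⁴ = 6561/256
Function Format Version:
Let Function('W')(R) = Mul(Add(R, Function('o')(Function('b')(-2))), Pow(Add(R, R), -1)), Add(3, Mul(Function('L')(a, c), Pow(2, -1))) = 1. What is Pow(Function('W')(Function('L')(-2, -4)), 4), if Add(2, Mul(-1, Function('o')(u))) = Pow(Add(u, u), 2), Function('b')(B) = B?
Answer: Rational(6561, 256) ≈ 25.629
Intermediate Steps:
Function('L')(a, c) = -4 (Function('L')(a, c) = Add(-6, Mul(2, 1)) = Add(-6, 2) = -4)
Function('o')(u) = Add(2, Mul(-4, Pow(u, 2))) (Function('o')(u) = Add(2, Mul(-1, Pow(Add(u, u), 2))) = Add(2, Mul(-1, Pow(Mul(2, u), 2))) = Add(2, Mul(-1, Mul(4, Pow(u, 2)))) = Add(2, Mul(-4, Pow(u, 2))))
Function('W')(R) = Mul(Rational(1, 2), Pow(R, -1), Add(-14, R)) (Function('W')(R) = Mul(Add(R, Add(2, Mul(-4, Pow(-2, 2)))), Pow(Add(R, R), -1)) = Mul(Add(R, Add(2, Mul(-4, 4))), Pow(Mul(2, R), -1)) = Mul(Add(R, Add(2, -16)), Mul(Rational(1, 2), Pow(R, -1))) = Mul(Add(R, -14), Mul(Rational(1, 2), Pow(R, -1))) = Mul(Add(-14, R), Mul(Rational(1, 2), Pow(R, -1))) = Mul(Rational(1, 2), Pow(R, -1), Add(-14, R)))
Pow(Function('W')(Function('L')(-2, -4)), 4) = Pow(Mul(Rational(1, 2), Pow(-4, -1), Add(-14, -4)), 4) = Pow(Mul(Rational(1, 2), Rational(-1, 4), -18), 4) = Pow(Rational(9, 4), 4) = Rational(6561, 256)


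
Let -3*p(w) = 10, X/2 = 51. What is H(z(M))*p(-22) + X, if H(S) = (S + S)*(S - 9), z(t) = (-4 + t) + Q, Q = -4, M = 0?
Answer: -2414/3 ≈ -804.67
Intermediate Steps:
X = 102 (X = 2*51 = 102)
p(w) = -10/3 (p(w) = -1/3*10 = -10/3)
z(t) = -8 + t (z(t) = (-4 + t) - 4 = -8 + t)
H(S) = 2*S*(-9 + S) (H(S) = (2*S)*(-9 + S) = 2*S*(-9 + S))
H(z(M))*p(-22) + X = (2*(-8 + 0)*(-9 + (-8 + 0)))*(-10/3) + 102 = (2*(-8)*(-9 - 8))*(-10/3) + 102 = (2*(-8)*(-17))*(-10/3) + 102 = 272*(-10/3) + 102 = -2720/3 + 102 = -2414/3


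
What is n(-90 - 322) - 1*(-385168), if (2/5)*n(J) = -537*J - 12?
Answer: 938248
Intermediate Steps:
n(J) = -30 - 2685*J/2 (n(J) = 5*(-537*J - 12)/2 = 5*(-12 - 537*J)/2 = -30 - 2685*J/2)
n(-90 - 322) - 1*(-385168) = (-30 - 2685*(-90 - 322)/2) - 1*(-385168) = (-30 - 2685/2*(-412)) + 385168 = (-30 + 553110) + 385168 = 553080 + 385168 = 938248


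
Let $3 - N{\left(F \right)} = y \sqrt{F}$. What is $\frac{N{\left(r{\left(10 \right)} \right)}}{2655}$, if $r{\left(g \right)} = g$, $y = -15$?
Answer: $\frac{1}{885} + \frac{\sqrt{10}}{177} \approx 0.018996$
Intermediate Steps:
$N{\left(F \right)} = 3 + 15 \sqrt{F}$ ($N{\left(F \right)} = 3 - - 15 \sqrt{F} = 3 + 15 \sqrt{F}$)
$\frac{N{\left(r{\left(10 \right)} \right)}}{2655} = \frac{3 + 15 \sqrt{10}}{2655} = \left(3 + 15 \sqrt{10}\right) \frac{1}{2655} = \frac{1}{885} + \frac{\sqrt{10}}{177}$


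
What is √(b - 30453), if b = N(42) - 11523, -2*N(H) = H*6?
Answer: 3*I*√4678 ≈ 205.19*I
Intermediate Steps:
N(H) = -3*H (N(H) = -H*6/2 = -3*H)
b = -11649 (b = -3*42 - 11523 = -126 - 11523 = -11649)
√(b - 30453) = √(-11649 - 30453) = √(-42102) = 3*I*√4678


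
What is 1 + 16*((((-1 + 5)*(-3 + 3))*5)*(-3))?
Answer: 1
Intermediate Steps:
1 + 16*((((-1 + 5)*(-3 + 3))*5)*(-3)) = 1 + 16*(((4*0)*5)*(-3)) = 1 + 16*((0*5)*(-3)) = 1 + 16*(0*(-3)) = 1 + 16*0 = 1 + 0 = 1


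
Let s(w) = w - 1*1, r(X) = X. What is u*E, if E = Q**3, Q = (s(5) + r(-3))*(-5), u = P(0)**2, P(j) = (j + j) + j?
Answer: 0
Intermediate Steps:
P(j) = 3*j (P(j) = 2*j + j = 3*j)
s(w) = -1 + w (s(w) = w - 1 = -1 + w)
u = 0 (u = (3*0)**2 = 0**2 = 0)
Q = -5 (Q = ((-1 + 5) - 3)*(-5) = (4 - 3)*(-5) = 1*(-5) = -5)
E = -125 (E = (-5)**3 = -125)
u*E = 0*(-125) = 0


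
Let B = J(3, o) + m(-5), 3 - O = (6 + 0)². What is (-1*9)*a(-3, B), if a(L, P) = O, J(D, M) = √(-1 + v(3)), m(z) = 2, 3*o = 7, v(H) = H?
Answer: 297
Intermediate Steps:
O = -33 (O = 3 - (6 + 0)² = 3 - 1*6² = 3 - 1*36 = 3 - 36 = -33)
o = 7/3 (o = (⅓)*7 = 7/3 ≈ 2.3333)
J(D, M) = √2 (J(D, M) = √(-1 + 3) = √2)
B = 2 + √2 (B = √2 + 2 = 2 + √2 ≈ 3.4142)
a(L, P) = -33
(-1*9)*a(-3, B) = -1*9*(-33) = -9*(-33) = 297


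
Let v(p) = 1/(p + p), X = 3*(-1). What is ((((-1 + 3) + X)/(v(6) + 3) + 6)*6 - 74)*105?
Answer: -155190/37 ≈ -4194.3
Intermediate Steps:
X = -3
v(p) = 1/(2*p)
((((-1 + 3) + X)/(v(6) + 3) + 6)*6 - 74)*105 = ((((-1 + 3) - 3)/((½)/6 + 3) + 6)*6 - 74)*105 = (((2 - 3)/((½)*(⅙) + 3) + 6)*6 - 74)*105 = ((-1/(1/12 + 3) + 6)*6 - 74)*105 = ((-1/37/12 + 6)*6 - 74)*105 = ((-1*12/37 + 6)*6 - 74)*105 = ((-12/37 + 6)*6 - 74)*105 = ((210/37)*6 - 74)*105 = (1260/37 - 74)*105 = -1478/37*105 = -155190/37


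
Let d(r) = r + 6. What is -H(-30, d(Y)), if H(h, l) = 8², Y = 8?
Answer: -64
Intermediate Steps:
d(r) = 6 + r
H(h, l) = 64
-H(-30, d(Y)) = -1*64 = -64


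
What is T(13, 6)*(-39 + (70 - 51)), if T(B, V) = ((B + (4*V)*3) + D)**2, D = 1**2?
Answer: -147920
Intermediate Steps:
D = 1
T(B, V) = (1 + B + 12*V)**2 (T(B, V) = ((B + (4*V)*3) + 1)**2 = ((B + 12*V) + 1)**2 = (1 + B + 12*V)**2)
T(13, 6)*(-39 + (70 - 51)) = (1 + 13 + 12*6)**2*(-39 + (70 - 51)) = (1 + 13 + 72)**2*(-39 + 19) = 86**2*(-20) = 7396*(-20) = -147920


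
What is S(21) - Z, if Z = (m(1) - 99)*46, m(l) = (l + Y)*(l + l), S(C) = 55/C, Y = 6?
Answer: 82165/21 ≈ 3912.6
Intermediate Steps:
m(l) = 2*l*(6 + l) (m(l) = (l + 6)*(l + l) = (6 + l)*(2*l) = 2*l*(6 + l))
Z = -3910 (Z = (2*1*(6 + 1) - 99)*46 = (2*1*7 - 99)*46 = (14 - 99)*46 = -85*46 = -3910)
S(21) - Z = 55/21 - 1*(-3910) = 55*(1/21) + 3910 = 55/21 + 3910 = 82165/21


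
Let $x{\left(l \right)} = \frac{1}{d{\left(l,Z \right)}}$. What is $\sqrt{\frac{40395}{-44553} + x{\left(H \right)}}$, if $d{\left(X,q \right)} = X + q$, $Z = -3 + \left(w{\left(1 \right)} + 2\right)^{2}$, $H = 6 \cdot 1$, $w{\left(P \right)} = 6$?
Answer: $\frac{2 i \sqrt{220720641042}}{995017} \approx 0.94432 i$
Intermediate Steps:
$H = 6$
$Z = 61$ ($Z = -3 + \left(6 + 2\right)^{2} = -3 + 8^{2} = -3 + 64 = 61$)
$x{\left(l \right)} = \frac{1}{61 + l}$ ($x{\left(l \right)} = \frac{1}{l + 61} = \frac{1}{61 + l}$)
$\sqrt{\frac{40395}{-44553} + x{\left(H \right)}} = \sqrt{\frac{40395}{-44553} + \frac{1}{61 + 6}} = \sqrt{40395 \left(- \frac{1}{44553}\right) + \frac{1}{67}} = \sqrt{- \frac{13465}{14851} + \frac{1}{67}} = \sqrt{- \frac{887304}{995017}} = \frac{2 i \sqrt{220720641042}}{995017}$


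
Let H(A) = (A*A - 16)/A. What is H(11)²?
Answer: 11025/121 ≈ 91.116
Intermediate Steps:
H(A) = (-16 + A²)/A (H(A) = (A² - 16)/A = (-16 + A²)/A)
H(11)² = (11 - 16/11)² = (105/11)² = 11025/121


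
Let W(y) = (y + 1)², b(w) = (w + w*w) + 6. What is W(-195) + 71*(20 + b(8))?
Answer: 44594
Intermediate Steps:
b(w) = 6 + w + w² (b(w) = (w + w²) + 6 = 6 + w + w²)
W(y) = (1 + y)²
W(-195) + 71*(20 + b(8)) = (1 - 195)² + 71*(20 + (6 + 8 + 8²)) = (-194)² + 71*(20 + (6 + 8 + 64)) = 37636 + 71*(20 + 78) = 37636 + 71*98 = 37636 + 6958 = 44594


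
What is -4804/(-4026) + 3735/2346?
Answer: 4384549/1574166 ≈ 2.7853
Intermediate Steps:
-4804/(-4026) + 3735/2346 = -4804*(-1/4026) + 3735*(1/2346) = 2402/2013 + 1245/782 = 4384549/1574166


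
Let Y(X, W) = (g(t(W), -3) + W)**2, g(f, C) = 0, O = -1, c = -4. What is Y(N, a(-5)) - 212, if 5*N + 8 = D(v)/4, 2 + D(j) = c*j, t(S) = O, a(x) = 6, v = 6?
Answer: -176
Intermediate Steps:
t(S) = -1
D(j) = -2 - 4*j
N = -29/10 (N = -8/5 + ((-2 - 4*6)/4)/5 = -8/5 + ((-2 - 24)*(1/4))/5 = -8/5 + (-26*1/4)/5 = -8/5 + (1/5)*(-13/2) = -8/5 - 13/10 = -29/10 ≈ -2.9000)
Y(X, W) = W**2 (Y(X, W) = (0 + W)**2 = W**2)
Y(N, a(-5)) - 212 = 6**2 - 212 = 36 - 212 = -176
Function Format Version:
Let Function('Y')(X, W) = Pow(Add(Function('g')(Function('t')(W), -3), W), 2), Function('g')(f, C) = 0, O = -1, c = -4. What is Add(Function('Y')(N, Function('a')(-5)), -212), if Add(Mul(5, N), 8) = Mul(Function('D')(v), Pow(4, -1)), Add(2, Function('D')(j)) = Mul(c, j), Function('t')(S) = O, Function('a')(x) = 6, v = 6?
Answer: -176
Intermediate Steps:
Function('t')(S) = -1
Function('D')(j) = Add(-2, Mul(-4, j))
N = Rational(-29, 10) (N = Add(Rational(-8, 5), Mul(Rational(1, 5), Mul(Add(-2, Mul(-4, 6)), Pow(4, -1)))) = Add(Rational(-8, 5), Mul(Rational(1, 5), Mul(Add(-2, -24), Rational(1, 4)))) = Add(Rational(-8, 5), Mul(Rational(1, 5), Mul(-26, Rational(1, 4)))) = Add(Rational(-8, 5), Mul(Rational(1, 5), Rational(-13, 2))) = Add(Rational(-8, 5), Rational(-13, 10)) = Rational(-29, 10) ≈ -2.9000)
Function('Y')(X, W) = Pow(W, 2) (Function('Y')(X, W) = Pow(Add(0, W), 2) = Pow(W, 2))
Add(Function('Y')(N, Function('a')(-5)), -212) = Add(Pow(6, 2), -212) = Add(36, -212) = -176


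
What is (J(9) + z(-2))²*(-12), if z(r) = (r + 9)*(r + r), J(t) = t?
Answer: -4332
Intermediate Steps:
z(r) = 2*r*(9 + r) (z(r) = (9 + r)*(2*r) = 2*r*(9 + r))
(J(9) + z(-2))²*(-12) = (9 + 2*(-2)*(9 - 2))²*(-12) = (9 + 2*(-2)*7)²*(-12) = (9 - 28)²*(-12) = (-19)²*(-12) = 361*(-12) = -4332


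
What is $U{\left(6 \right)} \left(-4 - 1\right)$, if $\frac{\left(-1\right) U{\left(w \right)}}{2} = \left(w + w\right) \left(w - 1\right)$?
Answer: $600$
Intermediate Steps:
$U{\left(w \right)} = - 4 w \left(-1 + w\right)$ ($U{\left(w \right)} = - 2 \left(w + w\right) \left(w - 1\right) = - 2 \cdot 2 w \left(-1 + w\right) = - 4 w \left(-1 + w\right)$)
$U{\left(6 \right)} \left(-4 - 1\right) = 4 \cdot 6 \left(1 - 6\right) \left(-4 - 1\right) = 4 \cdot 6 \left(1 - 6\right) \left(-5\right) = 4 \cdot 6 \left(-5\right) \left(-5\right) = \left(-120\right) \left(-5\right) = 600$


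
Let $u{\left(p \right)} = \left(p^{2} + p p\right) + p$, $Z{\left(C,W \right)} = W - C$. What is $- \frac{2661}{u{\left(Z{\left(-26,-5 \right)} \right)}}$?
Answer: $- \frac{887}{301} \approx -2.9468$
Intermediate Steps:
$u{\left(p \right)} = p + 2 p^{2}$ ($u{\left(p \right)} = \left(p^{2} + p^{2}\right) + p = 2 p^{2} + p = p + 2 p^{2}$)
$- \frac{2661}{u{\left(Z{\left(-26,-5 \right)} \right)}} = - \frac{2661}{\left(-5 - -26\right) \left(1 + 2 \left(-5 - -26\right)\right)} = - \frac{2661}{\left(-5 + 26\right) \left(1 + 2 \left(-5 + 26\right)\right)} = - \frac{2661}{21 \left(1 + 2 \cdot 21\right)} = - \frac{2661}{21 \left(1 + 42\right)} = - \frac{2661}{21 \cdot 43} = - \frac{2661}{903} = \left(-2661\right) \frac{1}{903} = - \frac{887}{301}$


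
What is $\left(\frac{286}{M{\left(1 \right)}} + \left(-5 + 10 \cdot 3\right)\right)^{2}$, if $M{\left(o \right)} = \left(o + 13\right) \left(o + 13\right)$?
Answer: $\frac{6723649}{9604} \approx 700.09$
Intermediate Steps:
$M{\left(o \right)} = \left(13 + o\right)^{2}$ ($M{\left(o \right)} = \left(13 + o\right) \left(13 + o\right) = \left(13 + o\right)^{2}$)
$\left(\frac{286}{M{\left(1 \right)}} + \left(-5 + 10 \cdot 3\right)\right)^{2} = \left(\frac{286}{\left(13 + 1\right)^{2}} + \left(-5 + 10 \cdot 3\right)\right)^{2} = \left(\frac{286}{14^{2}} + \left(-5 + 30\right)\right)^{2} = \left(\frac{286}{196} + 25\right)^{2} = \left(286 \cdot \frac{1}{196} + 25\right)^{2} = \left(\frac{143}{98} + 25\right)^{2} = \left(\frac{2593}{98}\right)^{2} = \frac{6723649}{9604}$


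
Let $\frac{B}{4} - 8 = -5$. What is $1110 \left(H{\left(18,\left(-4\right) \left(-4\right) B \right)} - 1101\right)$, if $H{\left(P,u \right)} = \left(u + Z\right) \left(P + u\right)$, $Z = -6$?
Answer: $42134490$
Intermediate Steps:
$B = 12$ ($B = 32 + 4 \left(-5\right) = 32 - 20 = 12$)
$H{\left(P,u \right)} = \left(-6 + u\right) \left(P + u\right)$ ($H{\left(P,u \right)} = \left(u - 6\right) \left(P + u\right) = \left(-6 + u\right) \left(P + u\right)$)
$1110 \left(H{\left(18,\left(-4\right) \left(-4\right) B \right)} - 1101\right) = 1110 \left(\left(\left(\left(-4\right) \left(-4\right) 12\right)^{2} - 108 - 6 \left(-4\right) \left(-4\right) 12 + 18 \left(-4\right) \left(-4\right) 12\right) - 1101\right) = 1110 \left(\left(\left(16 \cdot 12\right)^{2} - 108 - 6 \cdot 16 \cdot 12 + 18 \cdot 16 \cdot 12\right) - 1101\right) = 1110 \left(\left(192^{2} - 108 - 1152 + 18 \cdot 192\right) - 1101\right) = 1110 \left(\left(36864 - 108 - 1152 + 3456\right) - 1101\right) = 1110 \left(39060 - 1101\right) = 1110 \cdot 37959 = 42134490$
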